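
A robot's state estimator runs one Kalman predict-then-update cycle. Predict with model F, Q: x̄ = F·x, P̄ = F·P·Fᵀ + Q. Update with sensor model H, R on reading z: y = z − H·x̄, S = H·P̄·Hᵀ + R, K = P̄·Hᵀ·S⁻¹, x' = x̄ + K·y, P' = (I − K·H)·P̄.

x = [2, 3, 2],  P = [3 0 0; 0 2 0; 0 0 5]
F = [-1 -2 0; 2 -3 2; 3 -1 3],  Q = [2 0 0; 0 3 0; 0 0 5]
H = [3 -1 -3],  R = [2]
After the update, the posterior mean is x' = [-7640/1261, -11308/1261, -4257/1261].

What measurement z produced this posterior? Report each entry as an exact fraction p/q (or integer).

z = [1]

x̄ = F·x = [-8, -1, 9]
P̄ = F·P·Fᵀ + Q = [13 6 -5; 6 53 54; -5 54 79]
S = H·P̄·Hᵀ + R = [1261]
K = P̄·Hᵀ·S⁻¹ = [48/1261; -197/1261; -306/1261]
x' − x̄ = [2448/1261, -10047/1261, -15606/1261] = K·y
y = (KᵀK)⁻¹·Kᵀ·(x' − x̄) = [51]
z = y + H·x̄ = [51] + [-50] = [1]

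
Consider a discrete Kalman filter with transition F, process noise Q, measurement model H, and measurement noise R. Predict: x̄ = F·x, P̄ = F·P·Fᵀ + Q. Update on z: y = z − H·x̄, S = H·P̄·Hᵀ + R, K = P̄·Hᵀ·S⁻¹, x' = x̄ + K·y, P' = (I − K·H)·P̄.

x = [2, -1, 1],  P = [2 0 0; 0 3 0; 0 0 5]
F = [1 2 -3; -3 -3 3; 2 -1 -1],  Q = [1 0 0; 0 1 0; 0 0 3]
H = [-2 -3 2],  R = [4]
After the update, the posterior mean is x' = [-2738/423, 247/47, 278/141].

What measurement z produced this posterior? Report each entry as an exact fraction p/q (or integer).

z = [1]

x̄ = F·x = [-3, 0, 4]
P̄ = F·P·Fᵀ + Q = [60 -69 13; -69 91 -18; 13 -18 19]
S = H·P̄·Hᵀ + R = [423]
K = P̄·Hᵀ·S⁻¹ = [113/423; -19/47; 22/141]
x' − x̄ = [-1469/423, 247/47, -286/141] = K·y
y = (KᵀK)⁻¹·Kᵀ·(x' − x̄) = [-13]
z = y + H·x̄ = [-13] + [14] = [1]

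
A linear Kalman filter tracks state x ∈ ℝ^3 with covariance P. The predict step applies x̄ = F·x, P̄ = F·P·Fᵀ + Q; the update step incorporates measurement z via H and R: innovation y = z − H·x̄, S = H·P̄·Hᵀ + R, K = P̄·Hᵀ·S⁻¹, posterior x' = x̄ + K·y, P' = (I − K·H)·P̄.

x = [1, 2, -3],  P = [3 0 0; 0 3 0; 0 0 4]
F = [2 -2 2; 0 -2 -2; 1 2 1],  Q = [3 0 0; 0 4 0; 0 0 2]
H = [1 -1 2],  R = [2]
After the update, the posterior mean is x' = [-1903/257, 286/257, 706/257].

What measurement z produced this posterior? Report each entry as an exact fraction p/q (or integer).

z = [-3]

x̄ = F·x = [-8, 2, 2]
P̄ = F·P·Fᵀ + Q = [43 -4 2; -4 32 -20; 2 -20 21]
S = H·P̄·Hᵀ + R = [257]
K = P̄·Hᵀ·S⁻¹ = [51/257; -76/257; 64/257]
x' − x̄ = [153/257, -228/257, 192/257] = K·y
y = (KᵀK)⁻¹·Kᵀ·(x' − x̄) = [3]
z = y + H·x̄ = [3] + [-6] = [-3]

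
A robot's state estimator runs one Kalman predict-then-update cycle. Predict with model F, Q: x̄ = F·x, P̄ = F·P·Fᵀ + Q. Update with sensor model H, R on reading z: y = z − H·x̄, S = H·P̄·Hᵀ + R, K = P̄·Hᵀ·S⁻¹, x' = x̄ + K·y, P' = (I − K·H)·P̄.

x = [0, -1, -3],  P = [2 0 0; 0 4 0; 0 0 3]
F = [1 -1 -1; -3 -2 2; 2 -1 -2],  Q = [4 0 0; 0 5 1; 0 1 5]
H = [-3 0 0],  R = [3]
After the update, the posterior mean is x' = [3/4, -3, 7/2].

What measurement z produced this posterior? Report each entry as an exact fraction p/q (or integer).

x̄ = F·x = [4, -4, 7]
P̄ = F·P·Fᵀ + Q = [13 -4 14; -4 51 -15; 14 -15 29]
S = H·P̄·Hᵀ + R = [120]
K = P̄·Hᵀ·S⁻¹ = [-13/40; 1/10; -7/20]
x' − x̄ = [-13/4, 1, -7/2] = K·y
y = (KᵀK)⁻¹·Kᵀ·(x' − x̄) = [10]
z = y + H·x̄ = [10] + [-12] = [-2]

z = [-2]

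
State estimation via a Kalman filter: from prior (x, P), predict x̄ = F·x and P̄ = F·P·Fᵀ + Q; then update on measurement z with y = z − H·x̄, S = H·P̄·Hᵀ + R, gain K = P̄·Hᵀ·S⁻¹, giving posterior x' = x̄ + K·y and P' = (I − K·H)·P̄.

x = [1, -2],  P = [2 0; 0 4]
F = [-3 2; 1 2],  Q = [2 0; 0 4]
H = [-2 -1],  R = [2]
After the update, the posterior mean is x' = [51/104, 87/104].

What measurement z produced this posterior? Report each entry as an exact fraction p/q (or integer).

z = [-2]

x̄ = F·x = [-7, -3]
P̄ = F·P·Fᵀ + Q = [36 10; 10 22]
S = H·P̄·Hᵀ + R = [208]
K = P̄·Hᵀ·S⁻¹ = [-41/104; -21/104]
x' − x̄ = [779/104, 399/104] = K·y
y = (KᵀK)⁻¹·Kᵀ·(x' − x̄) = [-19]
z = y + H·x̄ = [-19] + [17] = [-2]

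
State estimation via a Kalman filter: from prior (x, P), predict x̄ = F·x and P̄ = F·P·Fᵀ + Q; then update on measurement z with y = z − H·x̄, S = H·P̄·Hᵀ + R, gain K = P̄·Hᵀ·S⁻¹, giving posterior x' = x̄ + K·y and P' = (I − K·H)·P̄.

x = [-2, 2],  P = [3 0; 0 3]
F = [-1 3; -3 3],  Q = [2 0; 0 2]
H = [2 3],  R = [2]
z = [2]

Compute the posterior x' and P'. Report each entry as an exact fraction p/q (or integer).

x' = [-36/533, 396/533]
P' = [2264/533 -1452/533; -1452/533 1048/533]

x̄ = F·x = [8, 12]
P̄ = F·P·Fᵀ + Q = [32 36; 36 56]
y = z − H·x̄ = [-50]
S = H·P̄·Hᵀ + R = [1066]
K = P̄·Hᵀ·S⁻¹ = [86/533; 120/533]
x' = x̄ + K·y = [-36/533, 396/533]
P' = (I − K·H)·P̄ = [2264/533 -1452/533; -1452/533 1048/533]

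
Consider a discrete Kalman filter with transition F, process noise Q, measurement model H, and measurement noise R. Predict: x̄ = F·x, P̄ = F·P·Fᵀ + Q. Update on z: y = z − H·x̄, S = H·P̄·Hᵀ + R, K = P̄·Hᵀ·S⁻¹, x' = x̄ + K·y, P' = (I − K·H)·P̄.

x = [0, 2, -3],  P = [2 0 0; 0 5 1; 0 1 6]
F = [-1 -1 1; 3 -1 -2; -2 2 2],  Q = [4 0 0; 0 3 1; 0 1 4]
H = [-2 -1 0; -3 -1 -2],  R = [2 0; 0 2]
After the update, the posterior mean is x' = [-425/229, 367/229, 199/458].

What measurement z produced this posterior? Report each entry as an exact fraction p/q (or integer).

x̄ = F·x = [-5, 4, -2]
P̄ = F·P·Fᵀ + Q = [15 -12 6; -12 54 -51; 6 -51 64]
S = H·P̄·Hᵀ + R = [68 6; 6 243]
K = P̄·Hᵀ·S⁻¹ = [-57/229 -41/229; -433/916 491/1374; 3349/5496 -3347/8244]
x' − x̄ = [720/229, -549/229, 1115/458] = K·y
y = (KᵀK)⁻¹·Kᵀ·(x' − x̄) = [-4, -12]
z = y + H·x̄ = [-4, -12] + [6, 15] = [2, 3]

z = [2, 3]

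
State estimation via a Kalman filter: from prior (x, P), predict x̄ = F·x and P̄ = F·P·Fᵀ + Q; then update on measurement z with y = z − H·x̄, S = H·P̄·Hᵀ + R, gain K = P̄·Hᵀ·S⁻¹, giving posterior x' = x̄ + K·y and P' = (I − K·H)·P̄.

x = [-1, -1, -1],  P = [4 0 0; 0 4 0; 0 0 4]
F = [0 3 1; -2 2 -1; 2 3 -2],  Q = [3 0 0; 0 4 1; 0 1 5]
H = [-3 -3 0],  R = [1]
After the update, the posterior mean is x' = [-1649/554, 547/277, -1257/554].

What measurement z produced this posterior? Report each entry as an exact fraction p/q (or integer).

x̄ = F·x = [-4, 1, -3]
P̄ = F·P·Fᵀ + Q = [43 20 28; 20 40 17; 28 17 73]
S = H·P̄·Hᵀ + R = [1108]
K = P̄·Hᵀ·S⁻¹ = [-189/1108; -45/277; -135/1108]
x' − x̄ = [567/554, 270/277, 405/554] = K·y
y = (KᵀK)⁻¹·Kᵀ·(x' − x̄) = [-6]
z = y + H·x̄ = [-6] + [9] = [3]

z = [3]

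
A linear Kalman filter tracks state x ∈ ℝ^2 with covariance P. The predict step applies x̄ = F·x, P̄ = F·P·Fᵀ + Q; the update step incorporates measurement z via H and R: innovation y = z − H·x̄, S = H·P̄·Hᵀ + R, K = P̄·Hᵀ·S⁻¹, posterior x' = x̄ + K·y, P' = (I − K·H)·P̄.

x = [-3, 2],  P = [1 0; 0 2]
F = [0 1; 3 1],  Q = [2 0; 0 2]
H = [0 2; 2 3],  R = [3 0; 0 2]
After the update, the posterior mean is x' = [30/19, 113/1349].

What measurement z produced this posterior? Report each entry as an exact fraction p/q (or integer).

x̄ = F·x = [2, -7]
P̄ = F·P·Fᵀ + Q = [4 2; 2 13]
S = H·P̄·Hᵀ + R = [55 86; 86 159]
K = P̄·Hᵀ·S⁻¹ = [-8/19 6/19; 436/1349 129/1349]
x' − x̄ = [-8/19, 9556/1349] = K·y
y = (KᵀK)⁻¹·Kᵀ·(x' − x̄) = [16, 20]
z = y + H·x̄ = [16, 20] + [-14, -17] = [2, 3]

z = [2, 3]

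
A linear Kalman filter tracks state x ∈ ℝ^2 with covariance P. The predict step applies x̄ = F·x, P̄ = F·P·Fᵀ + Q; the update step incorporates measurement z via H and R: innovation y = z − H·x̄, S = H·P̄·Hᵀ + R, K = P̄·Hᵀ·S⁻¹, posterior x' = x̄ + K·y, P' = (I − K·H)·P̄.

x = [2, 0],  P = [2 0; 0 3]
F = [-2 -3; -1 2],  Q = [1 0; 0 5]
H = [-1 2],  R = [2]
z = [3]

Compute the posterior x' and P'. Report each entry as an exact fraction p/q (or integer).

x' = [-436/85, -92/85]
P' = [1012/85 474/85; 474/85 263/85]

x̄ = F·x = [-4, -2]
P̄ = F·P·Fᵀ + Q = [36 -14; -14 19]
y = z − H·x̄ = [3]
S = H·P̄·Hᵀ + R = [170]
K = P̄·Hᵀ·S⁻¹ = [-32/85; 26/85]
x' = x̄ + K·y = [-436/85, -92/85]
P' = (I − K·H)·P̄ = [1012/85 474/85; 474/85 263/85]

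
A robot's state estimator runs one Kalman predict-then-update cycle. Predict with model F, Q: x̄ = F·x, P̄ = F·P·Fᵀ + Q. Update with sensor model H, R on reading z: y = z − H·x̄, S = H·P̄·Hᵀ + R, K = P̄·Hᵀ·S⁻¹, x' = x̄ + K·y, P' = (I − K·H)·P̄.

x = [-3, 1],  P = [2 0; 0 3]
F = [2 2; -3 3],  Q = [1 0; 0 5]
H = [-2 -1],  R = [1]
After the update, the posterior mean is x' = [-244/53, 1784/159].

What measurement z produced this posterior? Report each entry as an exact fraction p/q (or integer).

x̄ = F·x = [-4, 12]
P̄ = F·P·Fᵀ + Q = [21 6; 6 50]
S = H·P̄·Hᵀ + R = [159]
K = P̄·Hᵀ·S⁻¹ = [-16/53; -62/159]
x' − x̄ = [-32/53, -124/159] = K·y
y = (KᵀK)⁻¹·Kᵀ·(x' − x̄) = [2]
z = y + H·x̄ = [2] + [-4] = [-2]

z = [-2]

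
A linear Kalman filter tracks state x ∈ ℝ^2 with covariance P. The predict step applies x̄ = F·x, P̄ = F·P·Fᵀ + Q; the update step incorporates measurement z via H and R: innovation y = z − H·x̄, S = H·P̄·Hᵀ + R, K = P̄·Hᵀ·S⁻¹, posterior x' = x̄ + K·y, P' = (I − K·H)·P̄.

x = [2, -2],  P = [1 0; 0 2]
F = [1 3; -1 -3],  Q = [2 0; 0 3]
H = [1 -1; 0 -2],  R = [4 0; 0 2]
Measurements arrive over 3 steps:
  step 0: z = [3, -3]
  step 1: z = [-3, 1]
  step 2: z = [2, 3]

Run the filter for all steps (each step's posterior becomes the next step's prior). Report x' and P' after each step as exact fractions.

step 0: x̄ = F·x = [-4, 4]
step 0: P̄ = F·P·Fᵀ + Q = [21 -19; -19 22]
step 0: y = z − H·x̄ = [11, 5]
step 0: S = H·P̄·Hᵀ + R = [85 82; 82 90]
step 0: K = P̄·Hᵀ·S⁻¹ = [242/463 -25/463; -41/463 -189/463]
step 0: x' = x̄ + K·y = [685/463, 456/463]
step 0: P' = (I − K·H)·P̄ = [993/463 25/463; 25/463 189/463]
step 1: x̄ = F·x = [2053/463, -2053/463]
step 1: P̄ = F·P·Fᵀ + Q = [3770/463 -2844/463; -2844/463 4233/463]
step 1: y = z − H·x̄ = [-5495/463, -3643/463]
step 1: S = H·P̄·Hᵀ + R = [15543/463 14154/463; 14154/463 17858/463]
step 1: K = P̄·Hᵀ·S⁻¹ = [40610/83403 -1874/27801; -2359/27801 -3770/9267]
step 1: x' = x̄ + K·y = [-67915/83403, -6286/27801]
step 1: P' = (I − K·H)·P̄ = [168062/83403 1874/27801; 1874/27801 3770/9267]
step 2: x̄ = F·x = [-124489/83403, 124489/83403]
step 2: P̄ = F·P·Fᵀ + Q = [673970/83403 -507164/83403; -507164/83403 757373/83403]
step 2: y = z − H·x̄ = [415784/83403, 499187/83403]
step 2: S = H·P̄·Hᵀ + R = [2779283/83403 2529074/83403; 2529074/83403 3196298/83403]
step 2: K = P̄·Hᵀ·S⁻¹ = [7253610/14910743 -1007582/14910743; -1264537/14910743 -6065730/14910743]
step 2: x' = x̄ + K·y = [7874293/14910743, -20352797/14910743]
step 2: P' = (I − K·H)·P̄ = [30022022/14910743 1007582/14910743; 1007582/14910743 6065730/14910743]

step 0: x' = [685/463, 456/463], P' = [993/463 25/463; 25/463 189/463]
step 1: x' = [-67915/83403, -6286/27801], P' = [168062/83403 1874/27801; 1874/27801 3770/9267]
step 2: x' = [7874293/14910743, -20352797/14910743], P' = [30022022/14910743 1007582/14910743; 1007582/14910743 6065730/14910743]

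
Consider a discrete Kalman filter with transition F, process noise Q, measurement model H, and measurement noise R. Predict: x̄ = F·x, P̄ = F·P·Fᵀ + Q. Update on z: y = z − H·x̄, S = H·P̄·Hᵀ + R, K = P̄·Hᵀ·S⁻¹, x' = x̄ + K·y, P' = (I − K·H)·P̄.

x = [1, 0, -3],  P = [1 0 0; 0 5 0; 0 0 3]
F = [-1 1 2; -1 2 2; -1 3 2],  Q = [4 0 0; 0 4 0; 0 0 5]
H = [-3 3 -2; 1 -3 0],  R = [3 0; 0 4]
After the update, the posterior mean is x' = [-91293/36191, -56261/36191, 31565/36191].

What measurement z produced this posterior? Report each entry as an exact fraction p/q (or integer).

x̄ = F·x = [-7, -7, -7]
P̄ = F·P·Fᵀ + Q = [22 23 28; 23 37 43; 28 43 63]
S = H·P̄·Hᵀ + R = [192 79; 79 221]
K = P̄·Hᵀ·S⁻¹ = [-8000/36191 -4837/36191; -2772/36191 -13420/36191; -9922/36191 -12993/36191]
x' − x̄ = [162044/36191, 197076/36191, 284902/36191] = K·y
y = (KᵀK)⁻¹·Kᵀ·(x' − x̄) = [-13, -12]
z = y + H·x̄ = [-13, -12] + [14, 14] = [1, 2]

z = [1, 2]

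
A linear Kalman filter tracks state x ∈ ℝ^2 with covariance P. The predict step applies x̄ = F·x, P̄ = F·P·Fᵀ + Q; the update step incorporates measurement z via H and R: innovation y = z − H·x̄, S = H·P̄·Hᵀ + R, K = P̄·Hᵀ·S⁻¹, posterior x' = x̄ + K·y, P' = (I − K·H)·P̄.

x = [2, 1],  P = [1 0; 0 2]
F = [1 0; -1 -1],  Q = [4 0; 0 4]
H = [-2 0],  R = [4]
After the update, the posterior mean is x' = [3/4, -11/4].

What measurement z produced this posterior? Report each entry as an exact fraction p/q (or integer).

z = [-1]

x̄ = F·x = [2, -3]
P̄ = F·P·Fᵀ + Q = [5 -1; -1 7]
S = H·P̄·Hᵀ + R = [24]
K = P̄·Hᵀ·S⁻¹ = [-5/12; 1/12]
x' − x̄ = [-5/4, 1/4] = K·y
y = (KᵀK)⁻¹·Kᵀ·(x' − x̄) = [3]
z = y + H·x̄ = [3] + [-4] = [-1]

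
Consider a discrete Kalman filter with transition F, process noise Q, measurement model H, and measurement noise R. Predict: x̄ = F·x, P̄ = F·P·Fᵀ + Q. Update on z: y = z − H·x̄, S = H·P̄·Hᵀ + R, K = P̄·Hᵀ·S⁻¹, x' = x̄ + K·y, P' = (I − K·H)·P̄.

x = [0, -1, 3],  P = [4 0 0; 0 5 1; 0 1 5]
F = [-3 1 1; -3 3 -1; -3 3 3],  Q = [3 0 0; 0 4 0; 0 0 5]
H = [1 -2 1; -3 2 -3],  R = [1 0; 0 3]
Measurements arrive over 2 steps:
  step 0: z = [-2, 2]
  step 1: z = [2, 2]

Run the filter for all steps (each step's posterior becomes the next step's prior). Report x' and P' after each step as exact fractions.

step 0: x̄ = F·x = [2, -6, 6]
step 0: P̄ = F·P·Fᵀ + Q = [51 48 72; 48 84 72; 72 72 149]
step 0: y = z − H·x̄ = [-22, 38]
step 0: S = H·P̄·Hᵀ + R = [201 -408; -408 1995]
step 0: K = P̄·Hᵀ·S⁻¹ = [-581/2369 -443/2369; -19344/26059 -6464/26059; -19379/78177 -24301/78177]
step 0: x' = x̄ + K·y = [686/2369, 23582/26059, -9346/26059]
step 0: P' = (I − K·H)·P̄ = [15567/2369 768/2369 -14612/2369; 768/2369 19356/26059 10920/26059; -14612/2369 10920/26059 528337/78177]
step 1: x̄ = F·x = [-8402/26059, 2498/1133, 20070/26059]
step 1: P̄ = F·P·Fᵀ + Q = [8250967/78177 175246/3399 4020466/26059; 175246/3399 106136/3399 89776/1133; 4020466/26059 89776/1133 6368315/26059]
step 1: y = z − H·x̄ = [155358/26059, -2526/2369]
step 1: S = H·P̄·Hᵀ + R = [6806863/26059 -2496940/2369; -2496940/2369 31873181/7107]
step 1: K = P̄·Hᵀ·S⁻¹ = [-788383373/4732362787 -898987163/4732362787; -3224519082/4732362787 -1105975990/4732362787; -1278896995/4732362787 -1395363837/4732362787]
step 1: x' = x̄ + K·y = [-5267420810/4732362787, -7610845202/4732362787, -2491913682/4732362787]
step 1: P' = (I − K·H)·P̄ = [14971743177/4732362787 1265527902/4732362787 -13229070746/4732362787; 1265527902/4732362787 3247871304/4732362787 2005695624/4732362787; -13229070746/4732362787 2005695624/4732362787 15961564999/4732362787]

step 0: x' = [686/2369, 23582/26059, -9346/26059], P' = [15567/2369 768/2369 -14612/2369; 768/2369 19356/26059 10920/26059; -14612/2369 10920/26059 528337/78177]
step 1: x' = [-5267420810/4732362787, -7610845202/4732362787, -2491913682/4732362787], P' = [14971743177/4732362787 1265527902/4732362787 -13229070746/4732362787; 1265527902/4732362787 3247871304/4732362787 2005695624/4732362787; -13229070746/4732362787 2005695624/4732362787 15961564999/4732362787]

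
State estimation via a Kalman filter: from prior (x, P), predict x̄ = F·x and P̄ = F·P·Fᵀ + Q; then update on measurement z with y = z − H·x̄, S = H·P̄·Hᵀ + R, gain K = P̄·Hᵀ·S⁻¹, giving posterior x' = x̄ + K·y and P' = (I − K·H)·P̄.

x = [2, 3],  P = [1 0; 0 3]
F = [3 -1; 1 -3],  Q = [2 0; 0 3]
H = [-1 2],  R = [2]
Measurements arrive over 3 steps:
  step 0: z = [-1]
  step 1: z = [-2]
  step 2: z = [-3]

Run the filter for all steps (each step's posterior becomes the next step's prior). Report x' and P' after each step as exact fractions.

step 0: x' = [109/23, 39/23], P' = [297/23 151/23; 151/23 88/23]
step 1: x' = [3642/625, 8114/4375], P' = [9314/625 4284/625; 4284/625 15853/4375]
step 2: x' = [95503/12409, 1899307/831403], P' = [210786/12409 97260/12409; 97260/12409 3397081/831403]

step 0: x̄ = F·x = [3, -7]
step 0: P̄ = F·P·Fᵀ + Q = [14 12; 12 31]
step 0: y = z − H·x̄ = [16]
step 0: S = H·P̄·Hᵀ + R = [92]
step 0: K = P̄·Hᵀ·S⁻¹ = [5/46; 25/46]
step 0: x' = x̄ + K·y = [109/23, 39/23]
step 0: P' = (I − K·H)·P̄ = [297/23 151/23; 151/23 88/23]
step 1: x̄ = F·x = [288/23, -8/23]
step 1: P̄ = F·P·Fᵀ + Q = [1901/23 -355/23; -355/23 252/23]
step 1: y = z − H·x̄ = [258/23]
step 1: S = H·P̄·Hᵀ + R = [4375/23]
step 1: K = P̄·Hᵀ·S⁻¹ = [-373/625; 859/4375]
step 1: x' = x̄ + K·y = [3642/625, 8114/4375]
step 1: P' = (I − K·H)·P̄ = [9314/625 4284/625; 4284/625 15853/4375]
step 2: x̄ = F·x = [68368/4375, 1152/4375]
step 2: P̄ = F·P·Fᵀ + Q = [431457/4375 -56727/4375; -56727/4375 41072/4375]
step 2: y = z − H·x̄ = [52939/4375]
step 2: S = H·P̄·Hᵀ + R = [831403/4375]
step 2: K = P̄·Hᵀ·S⁻¹ = [-8133/12409; 138871/831403]
step 2: x' = x̄ + K·y = [95503/12409, 1899307/831403]
step 2: P' = (I − K·H)·P̄ = [210786/12409 97260/12409; 97260/12409 3397081/831403]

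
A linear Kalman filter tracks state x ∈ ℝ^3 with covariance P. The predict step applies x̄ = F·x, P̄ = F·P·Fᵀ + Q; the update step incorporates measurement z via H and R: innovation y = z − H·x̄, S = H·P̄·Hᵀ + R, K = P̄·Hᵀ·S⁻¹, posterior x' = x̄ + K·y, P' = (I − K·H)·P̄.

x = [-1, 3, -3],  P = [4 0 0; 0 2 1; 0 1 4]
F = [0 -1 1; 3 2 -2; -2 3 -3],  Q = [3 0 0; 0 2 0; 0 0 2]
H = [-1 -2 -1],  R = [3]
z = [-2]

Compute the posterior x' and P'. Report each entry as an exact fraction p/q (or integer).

x' = [-51/16, -123/28, 115/8]
P' = [161/32 11/8 -129/16; 11/8 131/14 -75/4; -129/16 -75/4 369/8]

x̄ = F·x = [-6, 9, 20]
P̄ = F·P·Fᵀ + Q = [7 -8 -12; -8 54 0; -12 0 54]
y = z − H·x̄ = [30]
S = H·P̄·Hᵀ + R = [224]
K = P̄·Hᵀ·S⁻¹ = [3/32; -25/56; -3/16]
x' = x̄ + K·y = [-51/16, -123/28, 115/8]
P' = (I − K·H)·P̄ = [161/32 11/8 -129/16; 11/8 131/14 -75/4; -129/16 -75/4 369/8]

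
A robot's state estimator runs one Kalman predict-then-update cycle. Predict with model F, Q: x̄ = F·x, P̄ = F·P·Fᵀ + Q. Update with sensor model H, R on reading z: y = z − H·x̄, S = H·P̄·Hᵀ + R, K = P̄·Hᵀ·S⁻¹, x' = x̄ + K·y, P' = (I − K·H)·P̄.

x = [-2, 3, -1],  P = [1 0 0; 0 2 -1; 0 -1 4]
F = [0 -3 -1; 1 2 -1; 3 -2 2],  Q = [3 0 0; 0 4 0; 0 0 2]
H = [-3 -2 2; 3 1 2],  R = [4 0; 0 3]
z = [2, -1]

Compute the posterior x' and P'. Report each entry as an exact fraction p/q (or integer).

x' = [34900/120123, -203789/120123, -34796/120123]
P' = [324164/120123 -605410/120123 -144466/120123; -605410/120123 1217234/120123 280685/120123; -144466/120123 280685/120123 116390/120123]

x̄ = F·x = [-8, 5, -14]
P̄ = F·P·Fᵀ + Q = [19 -9 8; -9 21 -19; 8 -19 43]
y = z − H·x̄ = [16, 46]
S = H·P̄·Hᵀ + R = [379 78; 78 333]
K = P̄·Hᵀ·S⁻¹ = [-4217/40041 26050/120123; -4739/40041 -12542/120123; 8734/40041 26689/120123]
x' = x̄ + K·y = [34900/120123, -203789/120123, -34796/120123]
P' = (I − K·H)·P̄ = [324164/120123 -605410/120123 -144466/120123; -605410/120123 1217234/120123 280685/120123; -144466/120123 280685/120123 116390/120123]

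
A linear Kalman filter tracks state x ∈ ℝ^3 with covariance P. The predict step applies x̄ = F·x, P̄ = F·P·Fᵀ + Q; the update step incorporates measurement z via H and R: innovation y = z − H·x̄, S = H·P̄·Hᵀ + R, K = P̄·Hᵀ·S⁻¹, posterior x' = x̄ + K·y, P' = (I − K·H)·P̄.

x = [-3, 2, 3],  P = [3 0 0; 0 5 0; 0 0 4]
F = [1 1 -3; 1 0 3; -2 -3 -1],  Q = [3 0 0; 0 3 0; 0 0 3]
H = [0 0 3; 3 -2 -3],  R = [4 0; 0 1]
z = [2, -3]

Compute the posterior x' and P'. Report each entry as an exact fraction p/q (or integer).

x' = [-164632/82057, -1363557/574399, 338826/574399]
P' = [153521/82057 196590/82057 16704/82057; 196590/82057 2421150/574399 -203148/574399; 16704/82057 -203148/574399 252604/574399]

x̄ = F·x = [-10, 6, -3]
P̄ = F·P·Fᵀ + Q = [47 -33 -9; -33 42 -18; -9 -18 64]
y = z − H·x̄ = [11, 30]
S = H·P̄·Hᵀ + R = [580 -549; -549 1510]
K = P̄·Hᵀ·S⁻¹ = [12528/82057 17271/82057; -152361/574399 -104466/574399; 189453/574399 -732/574399]
x' = x̄ + K·y = [-164632/82057, -1363557/574399, 338826/574399]
P' = (I − K·H)·P̄ = [153521/82057 196590/82057 16704/82057; 196590/82057 2421150/574399 -203148/574399; 16704/82057 -203148/574399 252604/574399]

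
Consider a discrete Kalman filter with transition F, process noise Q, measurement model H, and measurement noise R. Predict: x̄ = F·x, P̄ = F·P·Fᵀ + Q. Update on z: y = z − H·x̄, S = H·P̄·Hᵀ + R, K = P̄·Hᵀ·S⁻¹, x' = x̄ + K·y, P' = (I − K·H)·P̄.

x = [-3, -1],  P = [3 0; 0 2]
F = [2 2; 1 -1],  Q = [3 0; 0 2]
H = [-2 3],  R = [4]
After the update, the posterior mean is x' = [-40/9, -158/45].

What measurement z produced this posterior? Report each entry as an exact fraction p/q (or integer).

x̄ = F·x = [-8, -2]
P̄ = F·P·Fᵀ + Q = [23 2; 2 7]
S = H·P̄·Hᵀ + R = [135]
K = P̄·Hᵀ·S⁻¹ = [-8/27; 17/135]
x' − x̄ = [32/9, -68/45] = K·y
y = (KᵀK)⁻¹·Kᵀ·(x' − x̄) = [-12]
z = y + H·x̄ = [-12] + [10] = [-2]

z = [-2]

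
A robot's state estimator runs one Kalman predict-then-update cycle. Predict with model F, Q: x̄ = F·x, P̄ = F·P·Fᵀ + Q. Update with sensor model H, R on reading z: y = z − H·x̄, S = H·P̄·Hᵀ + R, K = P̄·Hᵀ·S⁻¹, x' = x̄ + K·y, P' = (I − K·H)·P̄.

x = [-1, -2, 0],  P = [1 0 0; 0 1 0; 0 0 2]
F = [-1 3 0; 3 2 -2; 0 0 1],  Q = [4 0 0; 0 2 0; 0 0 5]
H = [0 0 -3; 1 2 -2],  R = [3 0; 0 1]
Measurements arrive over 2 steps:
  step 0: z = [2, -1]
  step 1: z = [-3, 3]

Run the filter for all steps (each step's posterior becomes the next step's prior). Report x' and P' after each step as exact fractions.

step 0: x' = [-245/113, -329/1243, -967/1243], P' = [1182/113 -561/113 20/113; -561/113 3602/1243 269/1243; 20/113 269/1243 769/2486]
step 1: x' = [-13658454/2334211, 11795662/2334211, 1759811/2334211], P' = [128173820/2334211 -65322877/2334211 -621442/2334211; -65322877/2334211 34547921/2334211 1017942/2334211; -621442/2334211 1017942/2334211 718975/2334211]

step 0: x̄ = F·x = [-5, -7, 0]
step 0: P̄ = F·P·Fᵀ + Q = [14 3 0; 3 23 -4; 0 -4 7]
step 0: y = z − H·x̄ = [2, 18]
step 0: S = H·P̄·Hᵀ + R = [66 66; 66 179]
step 0: K = P̄·Hᵀ·S⁻¹ = [-20/113 20/113; -269/1243 45/113; -769/2486 -1/113]
step 0: x' = x̄ + K·y = [-245/113, -329/1243, -967/1243]
step 0: P' = (I − K·H)·P̄ = [1182/113 -561/113 20/113; -561/113 3602/1243 269/1243; 20/113 269/1243 769/2486]
step 1: x̄ = F·x = [1708/1243, -619/113, -967/1243]
step 1: P̄ = F·P·Fᵀ + Q = [87418/1243 -5615/113 587/1243; -5615/113 5146/113 39/113; 587/1243 39/113 13199/2486]
step 1: y = z − H·x̄ = [-6630/1243, 13705/1243]
step 1: S = H·P̄·Hᵀ + R = [126249/2486 35262/1243; 35262/1243 88643/1243]
step 1: K = P̄·Hᵀ·S⁻¹ = [621442/2334211 -1229050/2334211; -1017942/2334211 1737081/2334211; -718975/2334211 -23508/2334211]
step 1: x' = x̄ + K·y = [-13658454/2334211, 11795662/2334211, 1759811/2334211]
step 1: P' = (I − K·H)·P̄ = [128173820/2334211 -65322877/2334211 -621442/2334211; -65322877/2334211 34547921/2334211 1017942/2334211; -621442/2334211 1017942/2334211 718975/2334211]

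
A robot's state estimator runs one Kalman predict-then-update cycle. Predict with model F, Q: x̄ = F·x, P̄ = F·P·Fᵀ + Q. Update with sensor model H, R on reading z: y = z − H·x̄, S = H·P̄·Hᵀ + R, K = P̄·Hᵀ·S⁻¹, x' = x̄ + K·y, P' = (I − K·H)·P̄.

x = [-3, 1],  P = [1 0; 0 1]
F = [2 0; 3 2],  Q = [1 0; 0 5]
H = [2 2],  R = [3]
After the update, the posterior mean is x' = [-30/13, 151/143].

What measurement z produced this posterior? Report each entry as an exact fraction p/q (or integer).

x̄ = F·x = [-6, -7]
P̄ = F·P·Fᵀ + Q = [5 6; 6 18]
S = H·P̄·Hᵀ + R = [143]
K = P̄·Hᵀ·S⁻¹ = [2/13; 48/143]
x' − x̄ = [48/13, 1152/143] = K·y
y = (KᵀK)⁻¹·Kᵀ·(x' − x̄) = [24]
z = y + H·x̄ = [24] + [-26] = [-2]

z = [-2]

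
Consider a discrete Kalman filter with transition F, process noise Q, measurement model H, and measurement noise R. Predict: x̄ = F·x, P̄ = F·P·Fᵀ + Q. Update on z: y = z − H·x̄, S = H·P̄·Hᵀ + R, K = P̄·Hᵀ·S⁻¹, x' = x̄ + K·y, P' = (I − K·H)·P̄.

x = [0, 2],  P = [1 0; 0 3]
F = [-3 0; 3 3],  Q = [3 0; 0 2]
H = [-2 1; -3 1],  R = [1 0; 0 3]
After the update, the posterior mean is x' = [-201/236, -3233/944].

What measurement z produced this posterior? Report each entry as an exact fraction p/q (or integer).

x̄ = F·x = [0, 6]
P̄ = F·P·Fᵀ + Q = [12 -9; -9 38]
S = H·P̄·Hᵀ + R = [123 155; 155 203]
K = P̄·Hᵀ·S⁻¹ = [69/236 -105/236; 1293/944 -685/944]
x' − x̄ = [-201/236, -8897/944] = K·y
y = (KᵀK)⁻¹·Kᵀ·(x' − x̄) = [-9, -4]
z = y + H·x̄ = [-9, -4] + [6, 6] = [-3, 2]

z = [-3, 2]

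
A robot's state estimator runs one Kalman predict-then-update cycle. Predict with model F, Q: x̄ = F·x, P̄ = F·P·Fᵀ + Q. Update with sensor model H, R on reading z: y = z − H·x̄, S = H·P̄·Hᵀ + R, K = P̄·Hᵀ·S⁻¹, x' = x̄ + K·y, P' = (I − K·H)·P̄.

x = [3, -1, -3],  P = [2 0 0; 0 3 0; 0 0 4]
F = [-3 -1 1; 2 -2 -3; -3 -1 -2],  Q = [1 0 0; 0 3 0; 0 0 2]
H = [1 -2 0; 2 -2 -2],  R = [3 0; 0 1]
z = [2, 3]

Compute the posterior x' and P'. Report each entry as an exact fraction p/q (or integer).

x' = [-37067/34133, -41121/34133, -48265/34133]
P' = [372362/34133 163954/34133 211663/34133; 163954/34133 94931/34133 70982/34133; 211663/34133 70982/34133 150426/34133]

x̄ = F·x = [-11, 17, -2]
P̄ = F·P·Fᵀ + Q = [26 -18 13; -18 59 18; 13 18 39]
y = z − H·x̄ = [47, 55]
S = H·P̄·Hᵀ + R = [337 442; 442 681]
K = P̄·Hᵀ·S⁻¹ = [14818/34133 -6510/34133; -8636/34133 -3918/34133; 23233/34133 -19490/34133]
x' = x̄ + K·y = [-37067/34133, -41121/34133, -48265/34133]
P' = (I − K·H)·P̄ = [372362/34133 163954/34133 211663/34133; 163954/34133 94931/34133 70982/34133; 211663/34133 70982/34133 150426/34133]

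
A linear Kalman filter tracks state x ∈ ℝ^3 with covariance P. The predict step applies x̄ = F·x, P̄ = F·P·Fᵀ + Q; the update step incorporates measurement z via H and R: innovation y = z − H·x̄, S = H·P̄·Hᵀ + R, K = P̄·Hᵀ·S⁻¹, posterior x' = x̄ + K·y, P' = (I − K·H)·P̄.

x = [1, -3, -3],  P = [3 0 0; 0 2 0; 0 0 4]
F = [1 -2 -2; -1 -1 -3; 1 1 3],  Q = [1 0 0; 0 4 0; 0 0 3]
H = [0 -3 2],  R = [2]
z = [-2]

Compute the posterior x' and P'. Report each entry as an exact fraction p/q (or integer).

x' = [294/43, 324/1075, -642/1075]
P' = [579/43 -10/43 -20/43; -10/43 1286/1075 1712/1075; -20/43 1712/1075 2779/1075]

x̄ = F·x = [13, 11, -11]
P̄ = F·P·Fᵀ + Q = [28 25 -25; 25 45 -41; -25 -41 44]
y = z − H·x̄ = [53]
S = H·P̄·Hᵀ + R = [1075]
K = P̄·Hᵀ·S⁻¹ = [-5/43; -217/1075; 211/1075]
x' = x̄ + K·y = [294/43, 324/1075, -642/1075]
P' = (I − K·H)·P̄ = [579/43 -10/43 -20/43; -10/43 1286/1075 1712/1075; -20/43 1712/1075 2779/1075]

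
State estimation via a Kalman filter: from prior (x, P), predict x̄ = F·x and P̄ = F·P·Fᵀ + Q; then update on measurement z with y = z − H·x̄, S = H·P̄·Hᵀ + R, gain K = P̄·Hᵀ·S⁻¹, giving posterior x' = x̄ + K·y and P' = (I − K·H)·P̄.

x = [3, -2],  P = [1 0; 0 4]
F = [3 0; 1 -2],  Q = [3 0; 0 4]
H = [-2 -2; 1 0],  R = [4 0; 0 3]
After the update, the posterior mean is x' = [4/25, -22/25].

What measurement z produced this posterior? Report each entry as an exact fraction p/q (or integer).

z = [2, -1]

x̄ = F·x = [9, 7]
P̄ = F·P·Fᵀ + Q = [12 3; 3 21]
S = H·P̄·Hᵀ + R = [160 -30; -30 15]
K = P̄·Hᵀ·S⁻¹ = [-3/50 17/25; -21/50 -16/25]
x' − x̄ = [-221/25, -197/25] = K·y
y = (KᵀK)⁻¹·Kᵀ·(x' − x̄) = [34, -10]
z = y + H·x̄ = [34, -10] + [-32, 9] = [2, -1]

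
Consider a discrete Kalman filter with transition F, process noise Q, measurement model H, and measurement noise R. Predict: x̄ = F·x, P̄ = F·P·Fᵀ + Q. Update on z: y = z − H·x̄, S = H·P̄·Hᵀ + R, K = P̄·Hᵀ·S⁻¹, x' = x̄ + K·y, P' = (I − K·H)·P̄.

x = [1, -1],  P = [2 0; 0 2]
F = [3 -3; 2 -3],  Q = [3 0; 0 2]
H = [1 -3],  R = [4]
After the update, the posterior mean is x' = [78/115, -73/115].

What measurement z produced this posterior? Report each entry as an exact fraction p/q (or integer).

x̄ = F·x = [6, 5]
P̄ = F·P·Fᵀ + Q = [39 30; 30 28]
S = H·P̄·Hᵀ + R = [115]
K = P̄·Hᵀ·S⁻¹ = [-51/115; -54/115]
x' − x̄ = [-612/115, -648/115] = K·y
y = (KᵀK)⁻¹·Kᵀ·(x' − x̄) = [12]
z = y + H·x̄ = [12] + [-9] = [3]

z = [3]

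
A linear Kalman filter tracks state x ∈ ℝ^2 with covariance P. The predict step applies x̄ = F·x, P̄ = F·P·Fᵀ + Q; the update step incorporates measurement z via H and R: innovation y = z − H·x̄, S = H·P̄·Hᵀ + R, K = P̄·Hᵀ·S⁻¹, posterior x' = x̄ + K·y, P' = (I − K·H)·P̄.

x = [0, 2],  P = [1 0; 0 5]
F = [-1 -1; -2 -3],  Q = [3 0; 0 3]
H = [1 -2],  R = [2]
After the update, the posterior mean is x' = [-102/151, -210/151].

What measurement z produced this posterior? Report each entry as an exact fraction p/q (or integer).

z = [2]

x̄ = F·x = [-2, -6]
P̄ = F·P·Fᵀ + Q = [9 17; 17 52]
S = H·P̄·Hᵀ + R = [151]
K = P̄·Hᵀ·S⁻¹ = [-25/151; -87/151]
x' − x̄ = [200/151, 696/151] = K·y
y = (KᵀK)⁻¹·Kᵀ·(x' − x̄) = [-8]
z = y + H·x̄ = [-8] + [10] = [2]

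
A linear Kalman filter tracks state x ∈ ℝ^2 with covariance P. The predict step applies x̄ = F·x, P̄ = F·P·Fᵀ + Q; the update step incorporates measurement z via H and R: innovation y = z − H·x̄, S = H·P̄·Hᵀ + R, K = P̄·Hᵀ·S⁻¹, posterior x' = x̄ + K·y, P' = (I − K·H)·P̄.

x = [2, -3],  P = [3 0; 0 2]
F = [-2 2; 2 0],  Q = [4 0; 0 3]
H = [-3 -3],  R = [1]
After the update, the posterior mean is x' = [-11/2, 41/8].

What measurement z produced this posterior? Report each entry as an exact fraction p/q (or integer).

x̄ = F·x = [-10, 4]
P̄ = F·P·Fᵀ + Q = [24 -12; -12 15]
S = H·P̄·Hᵀ + R = [136]
K = P̄·Hᵀ·S⁻¹ = [-9/34; -9/136]
x' − x̄ = [9/2, 9/8] = K·y
y = (KᵀK)⁻¹·Kᵀ·(x' − x̄) = [-17]
z = y + H·x̄ = [-17] + [18] = [1]

z = [1]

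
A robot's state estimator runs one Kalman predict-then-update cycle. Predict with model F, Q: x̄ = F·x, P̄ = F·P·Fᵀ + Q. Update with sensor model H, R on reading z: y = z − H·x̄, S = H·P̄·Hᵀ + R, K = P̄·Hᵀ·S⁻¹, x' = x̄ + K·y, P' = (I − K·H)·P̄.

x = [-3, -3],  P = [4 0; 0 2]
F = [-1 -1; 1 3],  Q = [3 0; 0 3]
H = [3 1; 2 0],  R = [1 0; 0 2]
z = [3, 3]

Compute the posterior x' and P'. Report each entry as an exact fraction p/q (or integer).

x̄ = F·x = [6, -12]
P̄ = F·P·Fᵀ + Q = [9 -10; -10 25]
y = z − H·x̄ = [-3, -9]
S = H·P̄·Hᵀ + R = [47 34; 34 38]
K = P̄·Hᵀ·S⁻¹ = [17/315 134/315; 7/9 -11/9]
x' = x̄ + K·y = [211/105, -10/3]
P' = (I − K·H)·P̄ = [134/315 -11/9; -11/9 40/9]

x' = [211/105, -10/3]
P' = [134/315 -11/9; -11/9 40/9]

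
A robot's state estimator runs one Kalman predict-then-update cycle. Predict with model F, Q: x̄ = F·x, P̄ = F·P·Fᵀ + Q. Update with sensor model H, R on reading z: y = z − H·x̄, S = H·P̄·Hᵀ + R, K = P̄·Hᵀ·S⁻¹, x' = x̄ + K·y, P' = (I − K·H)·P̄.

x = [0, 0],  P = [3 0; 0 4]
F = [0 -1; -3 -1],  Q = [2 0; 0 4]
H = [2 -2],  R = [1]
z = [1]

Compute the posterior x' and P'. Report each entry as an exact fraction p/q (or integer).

x' = [4/133, -62/133]
P' = [782/133 780/133; 780/133 811/133]

x̄ = F·x = [0, 0]
P̄ = F·P·Fᵀ + Q = [6 4; 4 35]
y = z − H·x̄ = [1]
S = H·P̄·Hᵀ + R = [133]
K = P̄·Hᵀ·S⁻¹ = [4/133; -62/133]
x' = x̄ + K·y = [4/133, -62/133]
P' = (I − K·H)·P̄ = [782/133 780/133; 780/133 811/133]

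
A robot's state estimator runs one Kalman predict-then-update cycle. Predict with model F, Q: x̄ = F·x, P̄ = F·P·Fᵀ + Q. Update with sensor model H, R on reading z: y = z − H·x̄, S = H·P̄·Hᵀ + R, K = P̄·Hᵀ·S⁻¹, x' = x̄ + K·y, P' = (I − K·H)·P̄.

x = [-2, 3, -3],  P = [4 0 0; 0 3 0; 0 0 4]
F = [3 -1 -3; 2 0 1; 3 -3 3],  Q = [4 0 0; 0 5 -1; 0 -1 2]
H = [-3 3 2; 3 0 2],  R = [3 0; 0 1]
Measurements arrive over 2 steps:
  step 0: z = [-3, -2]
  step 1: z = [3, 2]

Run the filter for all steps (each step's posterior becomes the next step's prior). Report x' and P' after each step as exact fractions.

step 0: x' = [2003466/1761215, 672281/352243, -4799148/1761215], P' = [3547844/1761215 1349181/352243 -5137287/1761215; 1349181/352243 2714723/352243 -2008638/352243; -5137287/1761215 -2008638/352243 7869156/1761215]
step 1: x' = [-137054099711/235375586494, -204170403657/235375586494, 444057404325/235375586494], P' = [365356207281/235375586494 677646778005/235375586494 -528567918255/235375586494; 677646778005/235375586494 1353431511409/235375586494 -1016348780145/235375586494; -528567918255/235375586494 -1016348780145/235375586494 821682932979/235375586494]

step 0: x̄ = F·x = [0, -7, -24]
step 0: P̄ = F·P·Fᵀ + Q = [79 12 9; 12 25 35; 9 35 101]
step 0: y = z − H·x̄ = [66, 46]
step 0: S = H·P̄·Hᵀ + R = [1439 11; 11 1224]
step 0: K = P̄·Hᵀ·S⁻¹ = [-226797/1761215 368958/1761215; 26450/352243 30267/352243; 340201/1761215 326451/1761215]
step 0: x' = x̄ + K·y = [2003466/1761215, 672281/352243, -4799148/1761215]
step 0: P' = (I − K·H)·P̄ = [3547844/1761215 1349181/352243 -5137287/1761215; 1349181/352243 2714723/352243 -2008638/352243; -5137287/1761215 -2008638/352243 7869156/1761215]
step 1: x̄ = F·x = [17046437/1761215, -792216/1761215, -18471261/1761215]
step 1: P̄ = F·P·Fᵀ + Q = [115108071/1761215 9642837/1761215 -139380963/1761215; 9642837/1761215 10317459/1761215 -13448126/1761215; -139380963/1761215 -13448126/1761215 195317929/1761215]
step 1: y = z − H·x̄ = [95742126/1761215, -10674359/1761215]
step 1: S = H·P̄·Hᵀ + R = [3253008109/1761215 -248604146/1761215; -248604146/1761215 146434014/1761215]
step 1: K = P̄·Hᵀ·S⁻¹ = [-20044020723/117687793247 38932785333/235375586494; -890560013/117687793247 242773725/235375586494; 30003880048/117687793247 57662111193/235375586494]
step 1: x' = x̄ + K·y = [-137054099711/235375586494, -204170403657/235375586494, 444057404325/235375586494]
step 1: P' = (I − K·H)·P̄ = [365356207281/235375586494 677646778005/235375586494 -528567918255/235375586494; 677646778005/235375586494 1353431511409/235375586494 -1016348780145/235375586494; -528567918255/235375586494 -1016348780145/235375586494 821682932979/235375586494]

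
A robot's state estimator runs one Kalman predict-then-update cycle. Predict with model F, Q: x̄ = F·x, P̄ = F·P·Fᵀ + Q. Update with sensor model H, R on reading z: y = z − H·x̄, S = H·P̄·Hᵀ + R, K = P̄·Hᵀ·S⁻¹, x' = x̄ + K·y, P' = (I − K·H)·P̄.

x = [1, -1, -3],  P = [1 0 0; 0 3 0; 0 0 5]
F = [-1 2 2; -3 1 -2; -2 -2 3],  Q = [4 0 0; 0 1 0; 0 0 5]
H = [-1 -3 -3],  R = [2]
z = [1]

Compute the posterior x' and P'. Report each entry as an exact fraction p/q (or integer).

x' = [-535/111, 415/222, -71/111]
P' = [3083/111 -1189/111 172/111; -1189/111 3662/111 -3266/111; 172/111 -3266/111 3230/111]

x̄ = F·x = [-9, 2, -9]
P̄ = F·P·Fᵀ + Q = [37 -11 20; -11 33 -30; 20 -30 66]
y = z − H·x̄ = [-29]
S = H·P̄·Hᵀ + R = [444]
K = P̄·Hᵀ·S⁻¹ = [-16/111; 1/222; -32/111]
x' = x̄ + K·y = [-535/111, 415/222, -71/111]
P' = (I − K·H)·P̄ = [3083/111 -1189/111 172/111; -1189/111 3662/111 -3266/111; 172/111 -3266/111 3230/111]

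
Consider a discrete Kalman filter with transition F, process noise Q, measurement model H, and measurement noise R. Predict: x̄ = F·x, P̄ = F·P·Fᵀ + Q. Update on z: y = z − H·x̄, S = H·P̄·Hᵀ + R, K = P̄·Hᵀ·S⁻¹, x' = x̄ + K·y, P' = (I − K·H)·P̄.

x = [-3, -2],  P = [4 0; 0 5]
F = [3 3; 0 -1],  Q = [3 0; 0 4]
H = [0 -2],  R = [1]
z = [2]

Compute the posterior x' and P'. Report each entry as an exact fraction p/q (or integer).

x' = [-375/37, -34/37]
P' = [2208/37 -15/37; -15/37 9/37]

x̄ = F·x = [-15, 2]
P̄ = F·P·Fᵀ + Q = [84 -15; -15 9]
y = z − H·x̄ = [6]
S = H·P̄·Hᵀ + R = [37]
K = P̄·Hᵀ·S⁻¹ = [30/37; -18/37]
x' = x̄ + K·y = [-375/37, -34/37]
P' = (I − K·H)·P̄ = [2208/37 -15/37; -15/37 9/37]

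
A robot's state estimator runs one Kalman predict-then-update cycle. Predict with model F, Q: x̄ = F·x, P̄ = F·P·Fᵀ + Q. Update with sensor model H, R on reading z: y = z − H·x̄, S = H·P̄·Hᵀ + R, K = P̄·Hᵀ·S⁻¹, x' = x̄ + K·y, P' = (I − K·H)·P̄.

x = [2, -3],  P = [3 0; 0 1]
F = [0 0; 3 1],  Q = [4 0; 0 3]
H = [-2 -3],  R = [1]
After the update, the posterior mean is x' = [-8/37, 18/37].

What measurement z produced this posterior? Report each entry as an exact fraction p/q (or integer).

x̄ = F·x = [0, 3]
P̄ = F·P·Fᵀ + Q = [4 0; 0 31]
S = H·P̄·Hᵀ + R = [296]
K = P̄·Hᵀ·S⁻¹ = [-1/37; -93/296]
x' − x̄ = [-8/37, -93/37] = K·y
y = (KᵀK)⁻¹·Kᵀ·(x' − x̄) = [8]
z = y + H·x̄ = [8] + [-9] = [-1]

z = [-1]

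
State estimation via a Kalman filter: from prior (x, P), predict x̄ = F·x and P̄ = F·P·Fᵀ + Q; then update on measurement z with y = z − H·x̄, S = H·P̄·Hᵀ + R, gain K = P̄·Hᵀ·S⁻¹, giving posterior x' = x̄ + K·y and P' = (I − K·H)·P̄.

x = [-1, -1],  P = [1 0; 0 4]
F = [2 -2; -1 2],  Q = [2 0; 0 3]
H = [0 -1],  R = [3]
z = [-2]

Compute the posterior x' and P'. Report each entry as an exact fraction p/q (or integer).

x̄ = F·x = [0, -1]
P̄ = F·P·Fᵀ + Q = [22 -18; -18 20]
y = z − H·x̄ = [-3]
S = H·P̄·Hᵀ + R = [23]
K = P̄·Hᵀ·S⁻¹ = [18/23; -20/23]
x' = x̄ + K·y = [-54/23, 37/23]
P' = (I − K·H)·P̄ = [182/23 -54/23; -54/23 60/23]

x' = [-54/23, 37/23]
P' = [182/23 -54/23; -54/23 60/23]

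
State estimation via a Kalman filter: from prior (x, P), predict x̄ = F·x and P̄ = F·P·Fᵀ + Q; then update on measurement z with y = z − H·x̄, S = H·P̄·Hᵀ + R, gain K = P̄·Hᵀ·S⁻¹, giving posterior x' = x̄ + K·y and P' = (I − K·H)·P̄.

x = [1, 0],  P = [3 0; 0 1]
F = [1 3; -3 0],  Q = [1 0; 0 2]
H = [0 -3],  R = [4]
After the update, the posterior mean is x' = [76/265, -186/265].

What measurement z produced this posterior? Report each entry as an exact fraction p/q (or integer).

x̄ = F·x = [1, -3]
P̄ = F·P·Fᵀ + Q = [13 -9; -9 29]
S = H·P̄·Hᵀ + R = [265]
K = P̄·Hᵀ·S⁻¹ = [27/265; -87/265]
x' − x̄ = [-189/265, 609/265] = K·y
y = (KᵀK)⁻¹·Kᵀ·(x' − x̄) = [-7]
z = y + H·x̄ = [-7] + [9] = [2]

z = [2]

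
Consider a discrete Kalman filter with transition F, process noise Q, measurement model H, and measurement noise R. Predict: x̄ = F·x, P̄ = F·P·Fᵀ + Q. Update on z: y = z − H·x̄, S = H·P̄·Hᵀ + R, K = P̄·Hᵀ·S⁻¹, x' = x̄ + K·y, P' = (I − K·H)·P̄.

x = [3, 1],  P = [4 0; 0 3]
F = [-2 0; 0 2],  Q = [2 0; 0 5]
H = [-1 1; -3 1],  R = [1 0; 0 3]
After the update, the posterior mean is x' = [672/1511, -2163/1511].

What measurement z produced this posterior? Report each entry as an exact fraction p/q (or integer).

z = [-2, -3]

x̄ = F·x = [-6, 2]
P̄ = F·P·Fᵀ + Q = [18 0; 0 17]
S = H·P̄·Hᵀ + R = [36 71; 71 182]
K = P̄·Hᵀ·S⁻¹ = [558/1511 -666/1511; 1887/1511 -595/1511]
x' − x̄ = [9738/1511, -5185/1511] = K·y
y = (KᵀK)⁻¹·Kᵀ·(x' − x̄) = [-10, -23]
z = y + H·x̄ = [-10, -23] + [8, 20] = [-2, -3]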